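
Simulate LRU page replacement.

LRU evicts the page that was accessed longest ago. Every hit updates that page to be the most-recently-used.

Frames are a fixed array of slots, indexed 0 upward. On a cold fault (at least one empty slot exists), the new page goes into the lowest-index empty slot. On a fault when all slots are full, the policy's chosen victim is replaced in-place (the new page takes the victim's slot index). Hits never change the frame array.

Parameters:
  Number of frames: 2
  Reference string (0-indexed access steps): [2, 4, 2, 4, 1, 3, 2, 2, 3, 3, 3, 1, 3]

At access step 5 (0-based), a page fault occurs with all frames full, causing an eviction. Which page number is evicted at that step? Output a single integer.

Answer: 4

Derivation:
Step 0: ref 2 -> FAULT, frames=[2,-]
Step 1: ref 4 -> FAULT, frames=[2,4]
Step 2: ref 2 -> HIT, frames=[2,4]
Step 3: ref 4 -> HIT, frames=[2,4]
Step 4: ref 1 -> FAULT, evict 2, frames=[1,4]
Step 5: ref 3 -> FAULT, evict 4, frames=[1,3]
At step 5: evicted page 4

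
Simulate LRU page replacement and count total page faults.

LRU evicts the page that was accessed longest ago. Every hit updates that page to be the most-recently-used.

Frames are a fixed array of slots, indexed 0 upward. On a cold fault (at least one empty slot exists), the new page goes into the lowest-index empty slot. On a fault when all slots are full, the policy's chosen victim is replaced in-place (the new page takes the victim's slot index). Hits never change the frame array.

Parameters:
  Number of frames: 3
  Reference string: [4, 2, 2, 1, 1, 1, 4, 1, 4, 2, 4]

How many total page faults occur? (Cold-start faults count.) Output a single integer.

Step 0: ref 4 → FAULT, frames=[4,-,-]
Step 1: ref 2 → FAULT, frames=[4,2,-]
Step 2: ref 2 → HIT, frames=[4,2,-]
Step 3: ref 1 → FAULT, frames=[4,2,1]
Step 4: ref 1 → HIT, frames=[4,2,1]
Step 5: ref 1 → HIT, frames=[4,2,1]
Step 6: ref 4 → HIT, frames=[4,2,1]
Step 7: ref 1 → HIT, frames=[4,2,1]
Step 8: ref 4 → HIT, frames=[4,2,1]
Step 9: ref 2 → HIT, frames=[4,2,1]
Step 10: ref 4 → HIT, frames=[4,2,1]
Total faults: 3

Answer: 3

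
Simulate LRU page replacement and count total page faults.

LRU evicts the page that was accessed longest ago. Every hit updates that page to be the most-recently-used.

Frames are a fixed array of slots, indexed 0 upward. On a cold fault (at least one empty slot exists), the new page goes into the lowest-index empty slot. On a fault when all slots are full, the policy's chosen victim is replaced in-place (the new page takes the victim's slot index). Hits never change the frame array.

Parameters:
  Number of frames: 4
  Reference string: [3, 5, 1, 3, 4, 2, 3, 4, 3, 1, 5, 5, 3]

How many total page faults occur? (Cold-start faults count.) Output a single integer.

Answer: 6

Derivation:
Step 0: ref 3 → FAULT, frames=[3,-,-,-]
Step 1: ref 5 → FAULT, frames=[3,5,-,-]
Step 2: ref 1 → FAULT, frames=[3,5,1,-]
Step 3: ref 3 → HIT, frames=[3,5,1,-]
Step 4: ref 4 → FAULT, frames=[3,5,1,4]
Step 5: ref 2 → FAULT (evict 5), frames=[3,2,1,4]
Step 6: ref 3 → HIT, frames=[3,2,1,4]
Step 7: ref 4 → HIT, frames=[3,2,1,4]
Step 8: ref 3 → HIT, frames=[3,2,1,4]
Step 9: ref 1 → HIT, frames=[3,2,1,4]
Step 10: ref 5 → FAULT (evict 2), frames=[3,5,1,4]
Step 11: ref 5 → HIT, frames=[3,5,1,4]
Step 12: ref 3 → HIT, frames=[3,5,1,4]
Total faults: 6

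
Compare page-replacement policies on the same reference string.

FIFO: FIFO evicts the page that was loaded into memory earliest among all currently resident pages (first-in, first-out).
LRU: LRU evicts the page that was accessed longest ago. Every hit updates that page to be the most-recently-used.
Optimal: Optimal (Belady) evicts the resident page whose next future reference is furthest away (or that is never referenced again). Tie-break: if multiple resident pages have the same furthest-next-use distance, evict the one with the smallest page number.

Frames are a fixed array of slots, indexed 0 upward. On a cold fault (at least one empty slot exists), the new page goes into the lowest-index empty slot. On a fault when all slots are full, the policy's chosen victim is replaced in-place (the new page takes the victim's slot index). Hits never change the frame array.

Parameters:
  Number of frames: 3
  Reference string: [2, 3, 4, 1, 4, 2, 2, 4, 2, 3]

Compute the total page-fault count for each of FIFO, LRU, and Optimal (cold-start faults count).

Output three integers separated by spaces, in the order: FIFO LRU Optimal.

--- FIFO ---
  step 0: ref 2 -> FAULT, frames=[2,-,-] (faults so far: 1)
  step 1: ref 3 -> FAULT, frames=[2,3,-] (faults so far: 2)
  step 2: ref 4 -> FAULT, frames=[2,3,4] (faults so far: 3)
  step 3: ref 1 -> FAULT, evict 2, frames=[1,3,4] (faults so far: 4)
  step 4: ref 4 -> HIT, frames=[1,3,4] (faults so far: 4)
  step 5: ref 2 -> FAULT, evict 3, frames=[1,2,4] (faults so far: 5)
  step 6: ref 2 -> HIT, frames=[1,2,4] (faults so far: 5)
  step 7: ref 4 -> HIT, frames=[1,2,4] (faults so far: 5)
  step 8: ref 2 -> HIT, frames=[1,2,4] (faults so far: 5)
  step 9: ref 3 -> FAULT, evict 4, frames=[1,2,3] (faults so far: 6)
  FIFO total faults: 6
--- LRU ---
  step 0: ref 2 -> FAULT, frames=[2,-,-] (faults so far: 1)
  step 1: ref 3 -> FAULT, frames=[2,3,-] (faults so far: 2)
  step 2: ref 4 -> FAULT, frames=[2,3,4] (faults so far: 3)
  step 3: ref 1 -> FAULT, evict 2, frames=[1,3,4] (faults so far: 4)
  step 4: ref 4 -> HIT, frames=[1,3,4] (faults so far: 4)
  step 5: ref 2 -> FAULT, evict 3, frames=[1,2,4] (faults so far: 5)
  step 6: ref 2 -> HIT, frames=[1,2,4] (faults so far: 5)
  step 7: ref 4 -> HIT, frames=[1,2,4] (faults so far: 5)
  step 8: ref 2 -> HIT, frames=[1,2,4] (faults so far: 5)
  step 9: ref 3 -> FAULT, evict 1, frames=[3,2,4] (faults so far: 6)
  LRU total faults: 6
--- Optimal ---
  step 0: ref 2 -> FAULT, frames=[2,-,-] (faults so far: 1)
  step 1: ref 3 -> FAULT, frames=[2,3,-] (faults so far: 2)
  step 2: ref 4 -> FAULT, frames=[2,3,4] (faults so far: 3)
  step 3: ref 1 -> FAULT, evict 3, frames=[2,1,4] (faults so far: 4)
  step 4: ref 4 -> HIT, frames=[2,1,4] (faults so far: 4)
  step 5: ref 2 -> HIT, frames=[2,1,4] (faults so far: 4)
  step 6: ref 2 -> HIT, frames=[2,1,4] (faults so far: 4)
  step 7: ref 4 -> HIT, frames=[2,1,4] (faults so far: 4)
  step 8: ref 2 -> HIT, frames=[2,1,4] (faults so far: 4)
  step 9: ref 3 -> FAULT, evict 1, frames=[2,3,4] (faults so far: 5)
  Optimal total faults: 5

Answer: 6 6 5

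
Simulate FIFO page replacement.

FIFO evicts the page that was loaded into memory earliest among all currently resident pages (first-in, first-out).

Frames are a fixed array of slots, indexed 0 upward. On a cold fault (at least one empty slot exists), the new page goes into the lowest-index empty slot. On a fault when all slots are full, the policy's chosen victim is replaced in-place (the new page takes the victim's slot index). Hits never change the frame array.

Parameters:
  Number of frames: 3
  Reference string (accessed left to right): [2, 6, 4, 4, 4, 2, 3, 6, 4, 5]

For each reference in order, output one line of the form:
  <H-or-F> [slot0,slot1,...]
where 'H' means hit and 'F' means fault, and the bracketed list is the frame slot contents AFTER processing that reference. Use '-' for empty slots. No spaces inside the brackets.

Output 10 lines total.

F [2,-,-]
F [2,6,-]
F [2,6,4]
H [2,6,4]
H [2,6,4]
H [2,6,4]
F [3,6,4]
H [3,6,4]
H [3,6,4]
F [3,5,4]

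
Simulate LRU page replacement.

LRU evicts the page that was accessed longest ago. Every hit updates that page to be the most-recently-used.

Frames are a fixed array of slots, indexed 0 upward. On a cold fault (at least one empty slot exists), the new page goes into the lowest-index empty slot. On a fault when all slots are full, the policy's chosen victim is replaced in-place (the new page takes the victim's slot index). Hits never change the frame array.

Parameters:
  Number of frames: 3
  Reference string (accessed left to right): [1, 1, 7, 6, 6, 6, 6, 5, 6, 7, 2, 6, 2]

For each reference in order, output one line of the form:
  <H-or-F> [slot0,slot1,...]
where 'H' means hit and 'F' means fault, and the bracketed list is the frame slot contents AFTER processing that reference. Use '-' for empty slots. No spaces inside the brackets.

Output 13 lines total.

F [1,-,-]
H [1,-,-]
F [1,7,-]
F [1,7,6]
H [1,7,6]
H [1,7,6]
H [1,7,6]
F [5,7,6]
H [5,7,6]
H [5,7,6]
F [2,7,6]
H [2,7,6]
H [2,7,6]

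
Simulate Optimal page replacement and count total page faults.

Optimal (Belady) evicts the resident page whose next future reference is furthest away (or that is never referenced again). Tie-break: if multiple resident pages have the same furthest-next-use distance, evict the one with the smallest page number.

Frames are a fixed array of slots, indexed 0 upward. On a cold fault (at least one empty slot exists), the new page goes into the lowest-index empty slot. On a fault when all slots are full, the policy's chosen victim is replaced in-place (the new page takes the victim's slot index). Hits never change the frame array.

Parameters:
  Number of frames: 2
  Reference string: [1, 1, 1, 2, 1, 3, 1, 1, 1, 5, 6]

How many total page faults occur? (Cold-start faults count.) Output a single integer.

Answer: 5

Derivation:
Step 0: ref 1 → FAULT, frames=[1,-]
Step 1: ref 1 → HIT, frames=[1,-]
Step 2: ref 1 → HIT, frames=[1,-]
Step 3: ref 2 → FAULT, frames=[1,2]
Step 4: ref 1 → HIT, frames=[1,2]
Step 5: ref 3 → FAULT (evict 2), frames=[1,3]
Step 6: ref 1 → HIT, frames=[1,3]
Step 7: ref 1 → HIT, frames=[1,3]
Step 8: ref 1 → HIT, frames=[1,3]
Step 9: ref 5 → FAULT (evict 1), frames=[5,3]
Step 10: ref 6 → FAULT (evict 3), frames=[5,6]
Total faults: 5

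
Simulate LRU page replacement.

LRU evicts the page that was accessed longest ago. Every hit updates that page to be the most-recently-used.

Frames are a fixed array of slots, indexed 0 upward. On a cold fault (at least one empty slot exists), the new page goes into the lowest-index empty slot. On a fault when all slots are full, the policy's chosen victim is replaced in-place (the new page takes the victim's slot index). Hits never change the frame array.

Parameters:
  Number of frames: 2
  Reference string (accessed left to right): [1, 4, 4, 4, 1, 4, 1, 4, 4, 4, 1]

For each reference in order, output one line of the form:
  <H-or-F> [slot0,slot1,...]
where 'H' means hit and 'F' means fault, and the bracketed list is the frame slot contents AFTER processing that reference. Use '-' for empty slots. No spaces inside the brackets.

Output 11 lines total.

F [1,-]
F [1,4]
H [1,4]
H [1,4]
H [1,4]
H [1,4]
H [1,4]
H [1,4]
H [1,4]
H [1,4]
H [1,4]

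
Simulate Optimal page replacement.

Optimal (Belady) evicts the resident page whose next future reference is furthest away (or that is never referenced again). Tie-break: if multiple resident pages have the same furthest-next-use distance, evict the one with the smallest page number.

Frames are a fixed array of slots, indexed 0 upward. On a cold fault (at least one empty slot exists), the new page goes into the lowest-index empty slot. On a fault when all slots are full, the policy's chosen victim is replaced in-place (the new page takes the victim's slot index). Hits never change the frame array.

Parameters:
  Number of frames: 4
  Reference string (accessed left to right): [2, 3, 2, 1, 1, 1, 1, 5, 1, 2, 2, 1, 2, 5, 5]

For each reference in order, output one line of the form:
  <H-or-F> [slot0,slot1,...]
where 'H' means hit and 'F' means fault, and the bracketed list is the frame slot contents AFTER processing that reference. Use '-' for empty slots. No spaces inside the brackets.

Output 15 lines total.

F [2,-,-,-]
F [2,3,-,-]
H [2,3,-,-]
F [2,3,1,-]
H [2,3,1,-]
H [2,3,1,-]
H [2,3,1,-]
F [2,3,1,5]
H [2,3,1,5]
H [2,3,1,5]
H [2,3,1,5]
H [2,3,1,5]
H [2,3,1,5]
H [2,3,1,5]
H [2,3,1,5]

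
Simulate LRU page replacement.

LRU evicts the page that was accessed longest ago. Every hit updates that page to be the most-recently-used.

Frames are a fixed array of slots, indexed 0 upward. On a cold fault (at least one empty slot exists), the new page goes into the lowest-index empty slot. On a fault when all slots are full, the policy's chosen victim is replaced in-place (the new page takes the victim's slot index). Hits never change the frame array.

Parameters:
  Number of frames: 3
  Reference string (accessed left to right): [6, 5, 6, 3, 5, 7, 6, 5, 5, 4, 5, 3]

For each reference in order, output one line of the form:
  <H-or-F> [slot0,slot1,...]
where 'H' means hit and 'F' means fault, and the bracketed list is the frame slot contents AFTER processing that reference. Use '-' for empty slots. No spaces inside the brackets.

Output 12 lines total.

F [6,-,-]
F [6,5,-]
H [6,5,-]
F [6,5,3]
H [6,5,3]
F [7,5,3]
F [7,5,6]
H [7,5,6]
H [7,5,6]
F [4,5,6]
H [4,5,6]
F [4,5,3]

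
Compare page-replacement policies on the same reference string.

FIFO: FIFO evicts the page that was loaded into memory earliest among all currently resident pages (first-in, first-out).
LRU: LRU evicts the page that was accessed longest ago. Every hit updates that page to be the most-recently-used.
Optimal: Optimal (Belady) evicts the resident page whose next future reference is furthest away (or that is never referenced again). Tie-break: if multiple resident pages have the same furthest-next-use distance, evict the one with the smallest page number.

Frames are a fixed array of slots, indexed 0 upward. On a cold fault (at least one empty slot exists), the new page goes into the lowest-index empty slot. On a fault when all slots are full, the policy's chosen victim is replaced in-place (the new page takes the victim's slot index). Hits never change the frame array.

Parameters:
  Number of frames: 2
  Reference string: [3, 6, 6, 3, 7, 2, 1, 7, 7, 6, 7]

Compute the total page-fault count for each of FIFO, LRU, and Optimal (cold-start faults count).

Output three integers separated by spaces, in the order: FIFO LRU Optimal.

--- FIFO ---
  step 0: ref 3 -> FAULT, frames=[3,-] (faults so far: 1)
  step 1: ref 6 -> FAULT, frames=[3,6] (faults so far: 2)
  step 2: ref 6 -> HIT, frames=[3,6] (faults so far: 2)
  step 3: ref 3 -> HIT, frames=[3,6] (faults so far: 2)
  step 4: ref 7 -> FAULT, evict 3, frames=[7,6] (faults so far: 3)
  step 5: ref 2 -> FAULT, evict 6, frames=[7,2] (faults so far: 4)
  step 6: ref 1 -> FAULT, evict 7, frames=[1,2] (faults so far: 5)
  step 7: ref 7 -> FAULT, evict 2, frames=[1,7] (faults so far: 6)
  step 8: ref 7 -> HIT, frames=[1,7] (faults so far: 6)
  step 9: ref 6 -> FAULT, evict 1, frames=[6,7] (faults so far: 7)
  step 10: ref 7 -> HIT, frames=[6,7] (faults so far: 7)
  FIFO total faults: 7
--- LRU ---
  step 0: ref 3 -> FAULT, frames=[3,-] (faults so far: 1)
  step 1: ref 6 -> FAULT, frames=[3,6] (faults so far: 2)
  step 2: ref 6 -> HIT, frames=[3,6] (faults so far: 2)
  step 3: ref 3 -> HIT, frames=[3,6] (faults so far: 2)
  step 4: ref 7 -> FAULT, evict 6, frames=[3,7] (faults so far: 3)
  step 5: ref 2 -> FAULT, evict 3, frames=[2,7] (faults so far: 4)
  step 6: ref 1 -> FAULT, evict 7, frames=[2,1] (faults so far: 5)
  step 7: ref 7 -> FAULT, evict 2, frames=[7,1] (faults so far: 6)
  step 8: ref 7 -> HIT, frames=[7,1] (faults so far: 6)
  step 9: ref 6 -> FAULT, evict 1, frames=[7,6] (faults so far: 7)
  step 10: ref 7 -> HIT, frames=[7,6] (faults so far: 7)
  LRU total faults: 7
--- Optimal ---
  step 0: ref 3 -> FAULT, frames=[3,-] (faults so far: 1)
  step 1: ref 6 -> FAULT, frames=[3,6] (faults so far: 2)
  step 2: ref 6 -> HIT, frames=[3,6] (faults so far: 2)
  step 3: ref 3 -> HIT, frames=[3,6] (faults so far: 2)
  step 4: ref 7 -> FAULT, evict 3, frames=[7,6] (faults so far: 3)
  step 5: ref 2 -> FAULT, evict 6, frames=[7,2] (faults so far: 4)
  step 6: ref 1 -> FAULT, evict 2, frames=[7,1] (faults so far: 5)
  step 7: ref 7 -> HIT, frames=[7,1] (faults so far: 5)
  step 8: ref 7 -> HIT, frames=[7,1] (faults so far: 5)
  step 9: ref 6 -> FAULT, evict 1, frames=[7,6] (faults so far: 6)
  step 10: ref 7 -> HIT, frames=[7,6] (faults so far: 6)
  Optimal total faults: 6

Answer: 7 7 6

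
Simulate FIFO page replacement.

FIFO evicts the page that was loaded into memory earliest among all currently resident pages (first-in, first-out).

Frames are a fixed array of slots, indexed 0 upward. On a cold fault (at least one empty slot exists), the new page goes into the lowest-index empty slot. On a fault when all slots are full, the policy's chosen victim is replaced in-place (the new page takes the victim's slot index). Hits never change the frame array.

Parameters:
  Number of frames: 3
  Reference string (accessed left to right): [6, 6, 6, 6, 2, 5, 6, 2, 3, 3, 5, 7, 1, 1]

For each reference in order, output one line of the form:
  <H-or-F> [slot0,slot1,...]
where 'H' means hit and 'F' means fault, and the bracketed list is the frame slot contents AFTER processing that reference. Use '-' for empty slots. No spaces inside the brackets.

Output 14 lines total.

F [6,-,-]
H [6,-,-]
H [6,-,-]
H [6,-,-]
F [6,2,-]
F [6,2,5]
H [6,2,5]
H [6,2,5]
F [3,2,5]
H [3,2,5]
H [3,2,5]
F [3,7,5]
F [3,7,1]
H [3,7,1]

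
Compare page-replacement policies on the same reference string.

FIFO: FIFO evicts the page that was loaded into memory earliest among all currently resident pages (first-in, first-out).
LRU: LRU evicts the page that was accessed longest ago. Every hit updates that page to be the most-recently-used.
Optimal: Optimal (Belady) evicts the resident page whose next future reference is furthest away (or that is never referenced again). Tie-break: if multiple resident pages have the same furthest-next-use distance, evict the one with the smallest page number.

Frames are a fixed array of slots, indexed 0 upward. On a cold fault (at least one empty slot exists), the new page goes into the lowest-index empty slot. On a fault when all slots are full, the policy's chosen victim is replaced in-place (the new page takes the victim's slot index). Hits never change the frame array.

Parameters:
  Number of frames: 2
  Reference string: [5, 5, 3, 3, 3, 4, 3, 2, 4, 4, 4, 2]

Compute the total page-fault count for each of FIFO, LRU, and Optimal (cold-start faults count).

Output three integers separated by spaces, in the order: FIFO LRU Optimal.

Answer: 4 5 4

Derivation:
--- FIFO ---
  step 0: ref 5 -> FAULT, frames=[5,-] (faults so far: 1)
  step 1: ref 5 -> HIT, frames=[5,-] (faults so far: 1)
  step 2: ref 3 -> FAULT, frames=[5,3] (faults so far: 2)
  step 3: ref 3 -> HIT, frames=[5,3] (faults so far: 2)
  step 4: ref 3 -> HIT, frames=[5,3] (faults so far: 2)
  step 5: ref 4 -> FAULT, evict 5, frames=[4,3] (faults so far: 3)
  step 6: ref 3 -> HIT, frames=[4,3] (faults so far: 3)
  step 7: ref 2 -> FAULT, evict 3, frames=[4,2] (faults so far: 4)
  step 8: ref 4 -> HIT, frames=[4,2] (faults so far: 4)
  step 9: ref 4 -> HIT, frames=[4,2] (faults so far: 4)
  step 10: ref 4 -> HIT, frames=[4,2] (faults so far: 4)
  step 11: ref 2 -> HIT, frames=[4,2] (faults so far: 4)
  FIFO total faults: 4
--- LRU ---
  step 0: ref 5 -> FAULT, frames=[5,-] (faults so far: 1)
  step 1: ref 5 -> HIT, frames=[5,-] (faults so far: 1)
  step 2: ref 3 -> FAULT, frames=[5,3] (faults so far: 2)
  step 3: ref 3 -> HIT, frames=[5,3] (faults so far: 2)
  step 4: ref 3 -> HIT, frames=[5,3] (faults so far: 2)
  step 5: ref 4 -> FAULT, evict 5, frames=[4,3] (faults so far: 3)
  step 6: ref 3 -> HIT, frames=[4,3] (faults so far: 3)
  step 7: ref 2 -> FAULT, evict 4, frames=[2,3] (faults so far: 4)
  step 8: ref 4 -> FAULT, evict 3, frames=[2,4] (faults so far: 5)
  step 9: ref 4 -> HIT, frames=[2,4] (faults so far: 5)
  step 10: ref 4 -> HIT, frames=[2,4] (faults so far: 5)
  step 11: ref 2 -> HIT, frames=[2,4] (faults so far: 5)
  LRU total faults: 5
--- Optimal ---
  step 0: ref 5 -> FAULT, frames=[5,-] (faults so far: 1)
  step 1: ref 5 -> HIT, frames=[5,-] (faults so far: 1)
  step 2: ref 3 -> FAULT, frames=[5,3] (faults so far: 2)
  step 3: ref 3 -> HIT, frames=[5,3] (faults so far: 2)
  step 4: ref 3 -> HIT, frames=[5,3] (faults so far: 2)
  step 5: ref 4 -> FAULT, evict 5, frames=[4,3] (faults so far: 3)
  step 6: ref 3 -> HIT, frames=[4,3] (faults so far: 3)
  step 7: ref 2 -> FAULT, evict 3, frames=[4,2] (faults so far: 4)
  step 8: ref 4 -> HIT, frames=[4,2] (faults so far: 4)
  step 9: ref 4 -> HIT, frames=[4,2] (faults so far: 4)
  step 10: ref 4 -> HIT, frames=[4,2] (faults so far: 4)
  step 11: ref 2 -> HIT, frames=[4,2] (faults so far: 4)
  Optimal total faults: 4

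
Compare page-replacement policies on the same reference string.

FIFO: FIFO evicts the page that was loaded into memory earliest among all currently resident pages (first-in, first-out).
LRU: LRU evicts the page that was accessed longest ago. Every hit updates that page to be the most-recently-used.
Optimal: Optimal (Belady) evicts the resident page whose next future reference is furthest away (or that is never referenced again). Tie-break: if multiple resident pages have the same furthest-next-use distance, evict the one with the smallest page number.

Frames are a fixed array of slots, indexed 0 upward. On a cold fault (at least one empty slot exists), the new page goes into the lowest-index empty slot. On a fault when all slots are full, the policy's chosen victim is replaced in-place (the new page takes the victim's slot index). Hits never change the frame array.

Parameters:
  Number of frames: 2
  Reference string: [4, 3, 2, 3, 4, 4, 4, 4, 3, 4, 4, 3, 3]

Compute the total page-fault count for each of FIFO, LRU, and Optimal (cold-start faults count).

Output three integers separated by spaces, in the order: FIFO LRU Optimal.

--- FIFO ---
  step 0: ref 4 -> FAULT, frames=[4,-] (faults so far: 1)
  step 1: ref 3 -> FAULT, frames=[4,3] (faults so far: 2)
  step 2: ref 2 -> FAULT, evict 4, frames=[2,3] (faults so far: 3)
  step 3: ref 3 -> HIT, frames=[2,3] (faults so far: 3)
  step 4: ref 4 -> FAULT, evict 3, frames=[2,4] (faults so far: 4)
  step 5: ref 4 -> HIT, frames=[2,4] (faults so far: 4)
  step 6: ref 4 -> HIT, frames=[2,4] (faults so far: 4)
  step 7: ref 4 -> HIT, frames=[2,4] (faults so far: 4)
  step 8: ref 3 -> FAULT, evict 2, frames=[3,4] (faults so far: 5)
  step 9: ref 4 -> HIT, frames=[3,4] (faults so far: 5)
  step 10: ref 4 -> HIT, frames=[3,4] (faults so far: 5)
  step 11: ref 3 -> HIT, frames=[3,4] (faults so far: 5)
  step 12: ref 3 -> HIT, frames=[3,4] (faults so far: 5)
  FIFO total faults: 5
--- LRU ---
  step 0: ref 4 -> FAULT, frames=[4,-] (faults so far: 1)
  step 1: ref 3 -> FAULT, frames=[4,3] (faults so far: 2)
  step 2: ref 2 -> FAULT, evict 4, frames=[2,3] (faults so far: 3)
  step 3: ref 3 -> HIT, frames=[2,3] (faults so far: 3)
  step 4: ref 4 -> FAULT, evict 2, frames=[4,3] (faults so far: 4)
  step 5: ref 4 -> HIT, frames=[4,3] (faults so far: 4)
  step 6: ref 4 -> HIT, frames=[4,3] (faults so far: 4)
  step 7: ref 4 -> HIT, frames=[4,3] (faults so far: 4)
  step 8: ref 3 -> HIT, frames=[4,3] (faults so far: 4)
  step 9: ref 4 -> HIT, frames=[4,3] (faults so far: 4)
  step 10: ref 4 -> HIT, frames=[4,3] (faults so far: 4)
  step 11: ref 3 -> HIT, frames=[4,3] (faults so far: 4)
  step 12: ref 3 -> HIT, frames=[4,3] (faults so far: 4)
  LRU total faults: 4
--- Optimal ---
  step 0: ref 4 -> FAULT, frames=[4,-] (faults so far: 1)
  step 1: ref 3 -> FAULT, frames=[4,3] (faults so far: 2)
  step 2: ref 2 -> FAULT, evict 4, frames=[2,3] (faults so far: 3)
  step 3: ref 3 -> HIT, frames=[2,3] (faults so far: 3)
  step 4: ref 4 -> FAULT, evict 2, frames=[4,3] (faults so far: 4)
  step 5: ref 4 -> HIT, frames=[4,3] (faults so far: 4)
  step 6: ref 4 -> HIT, frames=[4,3] (faults so far: 4)
  step 7: ref 4 -> HIT, frames=[4,3] (faults so far: 4)
  step 8: ref 3 -> HIT, frames=[4,3] (faults so far: 4)
  step 9: ref 4 -> HIT, frames=[4,3] (faults so far: 4)
  step 10: ref 4 -> HIT, frames=[4,3] (faults so far: 4)
  step 11: ref 3 -> HIT, frames=[4,3] (faults so far: 4)
  step 12: ref 3 -> HIT, frames=[4,3] (faults so far: 4)
  Optimal total faults: 4

Answer: 5 4 4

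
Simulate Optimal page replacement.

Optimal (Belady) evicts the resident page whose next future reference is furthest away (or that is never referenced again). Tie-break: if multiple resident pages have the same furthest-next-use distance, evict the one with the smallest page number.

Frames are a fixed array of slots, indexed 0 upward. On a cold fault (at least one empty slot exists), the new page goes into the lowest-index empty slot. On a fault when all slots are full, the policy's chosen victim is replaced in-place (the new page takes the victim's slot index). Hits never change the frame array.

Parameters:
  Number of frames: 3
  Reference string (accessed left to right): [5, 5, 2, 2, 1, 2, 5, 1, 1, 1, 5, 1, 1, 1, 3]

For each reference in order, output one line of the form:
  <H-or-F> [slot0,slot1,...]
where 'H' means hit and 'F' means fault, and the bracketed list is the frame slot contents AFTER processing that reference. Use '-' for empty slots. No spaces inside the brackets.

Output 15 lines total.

F [5,-,-]
H [5,-,-]
F [5,2,-]
H [5,2,-]
F [5,2,1]
H [5,2,1]
H [5,2,1]
H [5,2,1]
H [5,2,1]
H [5,2,1]
H [5,2,1]
H [5,2,1]
H [5,2,1]
H [5,2,1]
F [5,2,3]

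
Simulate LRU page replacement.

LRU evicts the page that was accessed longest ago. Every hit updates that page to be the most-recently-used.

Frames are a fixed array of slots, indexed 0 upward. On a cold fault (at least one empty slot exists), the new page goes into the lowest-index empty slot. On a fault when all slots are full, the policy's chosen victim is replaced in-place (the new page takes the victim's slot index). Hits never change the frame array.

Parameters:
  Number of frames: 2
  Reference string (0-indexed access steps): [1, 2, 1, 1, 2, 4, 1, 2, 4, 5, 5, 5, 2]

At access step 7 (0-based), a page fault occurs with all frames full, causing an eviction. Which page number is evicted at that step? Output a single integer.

Step 0: ref 1 -> FAULT, frames=[1,-]
Step 1: ref 2 -> FAULT, frames=[1,2]
Step 2: ref 1 -> HIT, frames=[1,2]
Step 3: ref 1 -> HIT, frames=[1,2]
Step 4: ref 2 -> HIT, frames=[1,2]
Step 5: ref 4 -> FAULT, evict 1, frames=[4,2]
Step 6: ref 1 -> FAULT, evict 2, frames=[4,1]
Step 7: ref 2 -> FAULT, evict 4, frames=[2,1]
At step 7: evicted page 4

Answer: 4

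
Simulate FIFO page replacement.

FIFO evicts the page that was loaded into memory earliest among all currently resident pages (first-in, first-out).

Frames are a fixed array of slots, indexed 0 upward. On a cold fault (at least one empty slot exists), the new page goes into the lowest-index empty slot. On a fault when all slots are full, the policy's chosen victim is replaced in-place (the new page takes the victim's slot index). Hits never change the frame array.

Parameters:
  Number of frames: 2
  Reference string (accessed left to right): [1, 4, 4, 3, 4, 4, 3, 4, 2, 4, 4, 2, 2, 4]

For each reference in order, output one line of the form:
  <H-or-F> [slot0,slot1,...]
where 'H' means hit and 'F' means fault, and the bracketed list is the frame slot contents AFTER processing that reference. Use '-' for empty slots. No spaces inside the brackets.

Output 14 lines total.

F [1,-]
F [1,4]
H [1,4]
F [3,4]
H [3,4]
H [3,4]
H [3,4]
H [3,4]
F [3,2]
F [4,2]
H [4,2]
H [4,2]
H [4,2]
H [4,2]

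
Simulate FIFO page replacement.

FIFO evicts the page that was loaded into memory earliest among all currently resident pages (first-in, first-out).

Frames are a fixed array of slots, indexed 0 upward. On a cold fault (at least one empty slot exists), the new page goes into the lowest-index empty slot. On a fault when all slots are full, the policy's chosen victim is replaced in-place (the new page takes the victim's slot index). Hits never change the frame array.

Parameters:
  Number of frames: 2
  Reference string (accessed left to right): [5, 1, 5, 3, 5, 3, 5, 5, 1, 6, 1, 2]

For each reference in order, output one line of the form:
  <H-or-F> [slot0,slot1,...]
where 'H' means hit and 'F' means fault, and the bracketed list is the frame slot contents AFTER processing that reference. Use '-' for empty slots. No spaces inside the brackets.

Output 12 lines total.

F [5,-]
F [5,1]
H [5,1]
F [3,1]
F [3,5]
H [3,5]
H [3,5]
H [3,5]
F [1,5]
F [1,6]
H [1,6]
F [2,6]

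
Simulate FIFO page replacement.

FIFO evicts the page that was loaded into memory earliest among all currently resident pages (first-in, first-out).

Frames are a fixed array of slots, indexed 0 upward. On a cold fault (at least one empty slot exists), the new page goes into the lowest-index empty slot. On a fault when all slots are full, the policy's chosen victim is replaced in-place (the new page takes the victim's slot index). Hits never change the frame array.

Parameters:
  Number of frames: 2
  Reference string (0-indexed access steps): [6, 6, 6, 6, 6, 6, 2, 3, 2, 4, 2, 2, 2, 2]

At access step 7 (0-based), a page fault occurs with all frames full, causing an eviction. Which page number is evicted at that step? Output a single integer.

Answer: 6

Derivation:
Step 0: ref 6 -> FAULT, frames=[6,-]
Step 1: ref 6 -> HIT, frames=[6,-]
Step 2: ref 6 -> HIT, frames=[6,-]
Step 3: ref 6 -> HIT, frames=[6,-]
Step 4: ref 6 -> HIT, frames=[6,-]
Step 5: ref 6 -> HIT, frames=[6,-]
Step 6: ref 2 -> FAULT, frames=[6,2]
Step 7: ref 3 -> FAULT, evict 6, frames=[3,2]
At step 7: evicted page 6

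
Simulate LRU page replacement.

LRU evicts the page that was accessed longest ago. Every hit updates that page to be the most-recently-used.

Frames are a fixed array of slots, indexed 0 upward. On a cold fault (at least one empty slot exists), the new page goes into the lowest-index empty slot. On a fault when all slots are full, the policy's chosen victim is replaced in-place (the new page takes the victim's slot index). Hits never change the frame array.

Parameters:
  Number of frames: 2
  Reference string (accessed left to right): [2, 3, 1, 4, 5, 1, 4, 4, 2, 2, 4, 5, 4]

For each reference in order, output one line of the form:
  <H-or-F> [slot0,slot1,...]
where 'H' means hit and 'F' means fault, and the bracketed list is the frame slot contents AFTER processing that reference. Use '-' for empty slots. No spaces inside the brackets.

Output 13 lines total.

F [2,-]
F [2,3]
F [1,3]
F [1,4]
F [5,4]
F [5,1]
F [4,1]
H [4,1]
F [4,2]
H [4,2]
H [4,2]
F [4,5]
H [4,5]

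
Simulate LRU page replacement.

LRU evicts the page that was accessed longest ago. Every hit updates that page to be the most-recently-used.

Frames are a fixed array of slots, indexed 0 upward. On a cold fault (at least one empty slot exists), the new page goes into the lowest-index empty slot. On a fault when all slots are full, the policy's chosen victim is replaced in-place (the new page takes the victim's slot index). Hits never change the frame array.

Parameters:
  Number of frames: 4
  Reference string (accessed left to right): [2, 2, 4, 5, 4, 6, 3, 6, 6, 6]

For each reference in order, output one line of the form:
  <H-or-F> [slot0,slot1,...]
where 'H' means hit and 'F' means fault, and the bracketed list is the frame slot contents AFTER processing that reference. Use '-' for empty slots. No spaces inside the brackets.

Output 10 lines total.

F [2,-,-,-]
H [2,-,-,-]
F [2,4,-,-]
F [2,4,5,-]
H [2,4,5,-]
F [2,4,5,6]
F [3,4,5,6]
H [3,4,5,6]
H [3,4,5,6]
H [3,4,5,6]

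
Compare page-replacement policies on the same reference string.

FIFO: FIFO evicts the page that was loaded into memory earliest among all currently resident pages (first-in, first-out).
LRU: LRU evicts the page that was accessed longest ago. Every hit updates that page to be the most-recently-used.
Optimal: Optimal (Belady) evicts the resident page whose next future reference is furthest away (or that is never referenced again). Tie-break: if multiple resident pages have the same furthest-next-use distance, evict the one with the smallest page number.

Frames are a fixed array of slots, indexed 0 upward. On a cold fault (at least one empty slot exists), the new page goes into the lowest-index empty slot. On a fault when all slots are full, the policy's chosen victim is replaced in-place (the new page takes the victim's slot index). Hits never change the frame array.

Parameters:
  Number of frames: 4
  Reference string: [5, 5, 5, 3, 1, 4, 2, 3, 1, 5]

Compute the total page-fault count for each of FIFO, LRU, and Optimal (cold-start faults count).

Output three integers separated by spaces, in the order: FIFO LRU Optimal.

--- FIFO ---
  step 0: ref 5 -> FAULT, frames=[5,-,-,-] (faults so far: 1)
  step 1: ref 5 -> HIT, frames=[5,-,-,-] (faults so far: 1)
  step 2: ref 5 -> HIT, frames=[5,-,-,-] (faults so far: 1)
  step 3: ref 3 -> FAULT, frames=[5,3,-,-] (faults so far: 2)
  step 4: ref 1 -> FAULT, frames=[5,3,1,-] (faults so far: 3)
  step 5: ref 4 -> FAULT, frames=[5,3,1,4] (faults so far: 4)
  step 6: ref 2 -> FAULT, evict 5, frames=[2,3,1,4] (faults so far: 5)
  step 7: ref 3 -> HIT, frames=[2,3,1,4] (faults so far: 5)
  step 8: ref 1 -> HIT, frames=[2,3,1,4] (faults so far: 5)
  step 9: ref 5 -> FAULT, evict 3, frames=[2,5,1,4] (faults so far: 6)
  FIFO total faults: 6
--- LRU ---
  step 0: ref 5 -> FAULT, frames=[5,-,-,-] (faults so far: 1)
  step 1: ref 5 -> HIT, frames=[5,-,-,-] (faults so far: 1)
  step 2: ref 5 -> HIT, frames=[5,-,-,-] (faults so far: 1)
  step 3: ref 3 -> FAULT, frames=[5,3,-,-] (faults so far: 2)
  step 4: ref 1 -> FAULT, frames=[5,3,1,-] (faults so far: 3)
  step 5: ref 4 -> FAULT, frames=[5,3,1,4] (faults so far: 4)
  step 6: ref 2 -> FAULT, evict 5, frames=[2,3,1,4] (faults so far: 5)
  step 7: ref 3 -> HIT, frames=[2,3,1,4] (faults so far: 5)
  step 8: ref 1 -> HIT, frames=[2,3,1,4] (faults so far: 5)
  step 9: ref 5 -> FAULT, evict 4, frames=[2,3,1,5] (faults so far: 6)
  LRU total faults: 6
--- Optimal ---
  step 0: ref 5 -> FAULT, frames=[5,-,-,-] (faults so far: 1)
  step 1: ref 5 -> HIT, frames=[5,-,-,-] (faults so far: 1)
  step 2: ref 5 -> HIT, frames=[5,-,-,-] (faults so far: 1)
  step 3: ref 3 -> FAULT, frames=[5,3,-,-] (faults so far: 2)
  step 4: ref 1 -> FAULT, frames=[5,3,1,-] (faults so far: 3)
  step 5: ref 4 -> FAULT, frames=[5,3,1,4] (faults so far: 4)
  step 6: ref 2 -> FAULT, evict 4, frames=[5,3,1,2] (faults so far: 5)
  step 7: ref 3 -> HIT, frames=[5,3,1,2] (faults so far: 5)
  step 8: ref 1 -> HIT, frames=[5,3,1,2] (faults so far: 5)
  step 9: ref 5 -> HIT, frames=[5,3,1,2] (faults so far: 5)
  Optimal total faults: 5

Answer: 6 6 5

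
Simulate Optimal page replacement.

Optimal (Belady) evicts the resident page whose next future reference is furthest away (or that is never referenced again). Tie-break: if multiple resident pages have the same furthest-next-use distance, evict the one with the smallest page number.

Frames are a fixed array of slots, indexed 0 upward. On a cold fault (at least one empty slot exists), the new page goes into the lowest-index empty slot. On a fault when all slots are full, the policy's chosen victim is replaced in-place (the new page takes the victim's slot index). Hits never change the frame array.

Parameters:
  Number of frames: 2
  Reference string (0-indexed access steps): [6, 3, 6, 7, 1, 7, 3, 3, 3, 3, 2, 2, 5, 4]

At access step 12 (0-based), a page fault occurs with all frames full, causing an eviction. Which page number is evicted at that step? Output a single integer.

Answer: 2

Derivation:
Step 0: ref 6 -> FAULT, frames=[6,-]
Step 1: ref 3 -> FAULT, frames=[6,3]
Step 2: ref 6 -> HIT, frames=[6,3]
Step 3: ref 7 -> FAULT, evict 6, frames=[7,3]
Step 4: ref 1 -> FAULT, evict 3, frames=[7,1]
Step 5: ref 7 -> HIT, frames=[7,1]
Step 6: ref 3 -> FAULT, evict 1, frames=[7,3]
Step 7: ref 3 -> HIT, frames=[7,3]
Step 8: ref 3 -> HIT, frames=[7,3]
Step 9: ref 3 -> HIT, frames=[7,3]
Step 10: ref 2 -> FAULT, evict 3, frames=[7,2]
Step 11: ref 2 -> HIT, frames=[7,2]
Step 12: ref 5 -> FAULT, evict 2, frames=[7,5]
At step 12: evicted page 2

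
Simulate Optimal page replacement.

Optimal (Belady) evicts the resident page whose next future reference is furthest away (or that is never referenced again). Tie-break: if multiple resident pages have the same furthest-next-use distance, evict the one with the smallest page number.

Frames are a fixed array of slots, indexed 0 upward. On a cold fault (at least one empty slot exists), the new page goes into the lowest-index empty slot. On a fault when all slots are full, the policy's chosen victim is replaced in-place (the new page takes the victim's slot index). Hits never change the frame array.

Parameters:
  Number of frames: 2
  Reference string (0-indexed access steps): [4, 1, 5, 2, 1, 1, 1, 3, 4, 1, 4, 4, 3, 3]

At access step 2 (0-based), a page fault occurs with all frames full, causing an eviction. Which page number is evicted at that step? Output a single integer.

Step 0: ref 4 -> FAULT, frames=[4,-]
Step 1: ref 1 -> FAULT, frames=[4,1]
Step 2: ref 5 -> FAULT, evict 4, frames=[5,1]
At step 2: evicted page 4

Answer: 4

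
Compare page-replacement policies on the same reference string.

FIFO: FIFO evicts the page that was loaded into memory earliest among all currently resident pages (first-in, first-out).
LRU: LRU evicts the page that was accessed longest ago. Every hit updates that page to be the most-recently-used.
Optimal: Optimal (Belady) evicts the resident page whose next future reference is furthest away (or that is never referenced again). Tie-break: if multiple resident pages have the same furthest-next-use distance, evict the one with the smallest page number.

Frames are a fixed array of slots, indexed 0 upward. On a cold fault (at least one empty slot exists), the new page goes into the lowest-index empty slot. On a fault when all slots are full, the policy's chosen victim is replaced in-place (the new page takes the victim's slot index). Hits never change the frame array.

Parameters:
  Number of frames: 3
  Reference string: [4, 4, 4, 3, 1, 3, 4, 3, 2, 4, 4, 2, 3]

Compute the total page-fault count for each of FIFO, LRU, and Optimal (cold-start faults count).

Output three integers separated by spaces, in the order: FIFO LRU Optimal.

--- FIFO ---
  step 0: ref 4 -> FAULT, frames=[4,-,-] (faults so far: 1)
  step 1: ref 4 -> HIT, frames=[4,-,-] (faults so far: 1)
  step 2: ref 4 -> HIT, frames=[4,-,-] (faults so far: 1)
  step 3: ref 3 -> FAULT, frames=[4,3,-] (faults so far: 2)
  step 4: ref 1 -> FAULT, frames=[4,3,1] (faults so far: 3)
  step 5: ref 3 -> HIT, frames=[4,3,1] (faults so far: 3)
  step 6: ref 4 -> HIT, frames=[4,3,1] (faults so far: 3)
  step 7: ref 3 -> HIT, frames=[4,3,1] (faults so far: 3)
  step 8: ref 2 -> FAULT, evict 4, frames=[2,3,1] (faults so far: 4)
  step 9: ref 4 -> FAULT, evict 3, frames=[2,4,1] (faults so far: 5)
  step 10: ref 4 -> HIT, frames=[2,4,1] (faults so far: 5)
  step 11: ref 2 -> HIT, frames=[2,4,1] (faults so far: 5)
  step 12: ref 3 -> FAULT, evict 1, frames=[2,4,3] (faults so far: 6)
  FIFO total faults: 6
--- LRU ---
  step 0: ref 4 -> FAULT, frames=[4,-,-] (faults so far: 1)
  step 1: ref 4 -> HIT, frames=[4,-,-] (faults so far: 1)
  step 2: ref 4 -> HIT, frames=[4,-,-] (faults so far: 1)
  step 3: ref 3 -> FAULT, frames=[4,3,-] (faults so far: 2)
  step 4: ref 1 -> FAULT, frames=[4,3,1] (faults so far: 3)
  step 5: ref 3 -> HIT, frames=[4,3,1] (faults so far: 3)
  step 6: ref 4 -> HIT, frames=[4,3,1] (faults so far: 3)
  step 7: ref 3 -> HIT, frames=[4,3,1] (faults so far: 3)
  step 8: ref 2 -> FAULT, evict 1, frames=[4,3,2] (faults so far: 4)
  step 9: ref 4 -> HIT, frames=[4,3,2] (faults so far: 4)
  step 10: ref 4 -> HIT, frames=[4,3,2] (faults so far: 4)
  step 11: ref 2 -> HIT, frames=[4,3,2] (faults so far: 4)
  step 12: ref 3 -> HIT, frames=[4,3,2] (faults so far: 4)
  LRU total faults: 4
--- Optimal ---
  step 0: ref 4 -> FAULT, frames=[4,-,-] (faults so far: 1)
  step 1: ref 4 -> HIT, frames=[4,-,-] (faults so far: 1)
  step 2: ref 4 -> HIT, frames=[4,-,-] (faults so far: 1)
  step 3: ref 3 -> FAULT, frames=[4,3,-] (faults so far: 2)
  step 4: ref 1 -> FAULT, frames=[4,3,1] (faults so far: 3)
  step 5: ref 3 -> HIT, frames=[4,3,1] (faults so far: 3)
  step 6: ref 4 -> HIT, frames=[4,3,1] (faults so far: 3)
  step 7: ref 3 -> HIT, frames=[4,3,1] (faults so far: 3)
  step 8: ref 2 -> FAULT, evict 1, frames=[4,3,2] (faults so far: 4)
  step 9: ref 4 -> HIT, frames=[4,3,2] (faults so far: 4)
  step 10: ref 4 -> HIT, frames=[4,3,2] (faults so far: 4)
  step 11: ref 2 -> HIT, frames=[4,3,2] (faults so far: 4)
  step 12: ref 3 -> HIT, frames=[4,3,2] (faults so far: 4)
  Optimal total faults: 4

Answer: 6 4 4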